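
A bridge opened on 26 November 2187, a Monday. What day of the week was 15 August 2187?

Wednesday

Count forward from the earlier date (August 15, 2187) to the later (November 26, 2187):
August 2187: 31 − 15 = 16 days remain.
Then September (30), October (31): 30 + 31 = 61 days.
November 1–26, 2187: 26 days.
Total: 16 + 61 + 26 = 103 days.
103 mod 7 = 5, so 5 days before Monday is Wednesday.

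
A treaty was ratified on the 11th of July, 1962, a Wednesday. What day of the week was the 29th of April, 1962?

Count forward from the earlier date (April 29, 1962) to the later (July 11, 1962):
April 1962: 30 − 29 = 1 day remains.
Then May (31), June (30): 31 + 30 = 61 days.
July 1–11, 1962: 11 days.
Total: 1 + 61 + 11 = 73 days.
73 mod 7 = 3, so 3 days before Wednesday is Sunday.

Sunday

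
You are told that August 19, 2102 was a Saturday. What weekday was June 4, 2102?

Count forward from the earlier date (June 4, 2102) to the later (August 19, 2102):
June 2102: 30 − 4 = 26 days remain.
Then July (31): 31 days.
August 1–19, 2102: 19 days.
Total: 26 + 31 + 19 = 76 days.
76 mod 7 = 6, so 6 days before Saturday is Sunday.

Sunday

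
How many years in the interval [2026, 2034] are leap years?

Years divisible by 4 in [2026, 2034]: 2028, 2032.
No century exceptions apply. Count: 2.

2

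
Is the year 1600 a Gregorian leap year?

Yes

1600 is a leap year (divisible by 400).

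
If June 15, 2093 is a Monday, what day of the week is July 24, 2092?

Count forward from the earlier date (July 24, 2092) to the later (June 15, 2093):
July 2092: 31 − 24 = 7 days remain.
Then 10 full months totalling 304 days.
June 1–15, 2093: 15 days.
Total: 7 + 304 + 15 = 326 days.
326 mod 7 = 4, so 4 days before Monday is Thursday.

Thursday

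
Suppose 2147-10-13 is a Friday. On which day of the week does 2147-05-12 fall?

Count forward from the earlier date (May 12, 2147) to the later (October 13, 2147):
May 2147: 31 − 12 = 19 days remain.
Then June (30), July (31), August (31), September (30): 30 + 31 + 31 + 30 = 122 days.
October 1–13, 2147: 13 days.
Total: 19 + 122 + 13 = 154 days.
154 is a multiple of 7, so 2147-05-12 falls on the same weekday: Friday.

Friday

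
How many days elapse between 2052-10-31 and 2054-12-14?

Day-of-year of October 31, 2052: 305.
Day-of-year of December 14, 2054: 348.
2052 has 366 days, so 366 − 305 = 61 days remain in 2052.
Full years: 2053: 365. Sum = 365.
Total: 61 + 365 + 348 = 774 days.

774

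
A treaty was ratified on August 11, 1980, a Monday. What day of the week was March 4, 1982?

August 11, 1980 → August 11, 1981: 365 days.
August 1981: 31 − 11 = 20 days remain.
Then September (30), October (31), November (30), December (31), January (31), February 1982 (28): 30 + 31 + 30 + 31 + 31 + 28 = 181 days.
March 1–4, 1982: 4 days.
Residual: 205 days.
Total: 570 days.
570 mod 7 = 3, so 3 days after Monday is Thursday.

Thursday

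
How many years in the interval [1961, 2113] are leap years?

37

Years divisible by 4: 1964, 1968, …, 2112 — 38 in all.
Of these, 2100 is divisible by 100 but not 400, so not leap.
2000 is divisible by 400, so still leap.
Leap years: 38 − 1 = 37.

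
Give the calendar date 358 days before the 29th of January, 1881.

the 6th of February, 1880

Count 358 days before January 29, 1881:
February 1880: 29 − 6 = 23 days remain (1880 is a leap year, so February has 29 days).
Then 10 full months totalling 306 days.
January 1–29, 1881: 29 days.
Total: 23 + 306 + 29 = 358 days.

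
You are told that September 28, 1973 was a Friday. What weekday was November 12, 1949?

Count forward from the earlier date (November 12, 1949) to the later (September 28, 1973):
From November 12, 1949 to November 12, 1972: 23 years, of which 6 contain a Feb 29 — 17×365 + 6×366 = 8401 days.
November 1972: 30 − 12 = 18 days remain.
Then 9 full months totalling 274 days.
September 1–28, 1973: 28 days.
Residual: 320 days.
Total: 8721 days.
8721 mod 7 = 6, so 6 days before Friday is Saturday.

Saturday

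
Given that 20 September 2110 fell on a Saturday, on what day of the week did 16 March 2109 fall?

Count forward from the earlier date (March 16, 2109) to the later (September 20, 2110):
Day-of-year of March 16, 2109: 75.
Day-of-year of September 20, 2110: 263.
2109 has 365 days, so 365 − 75 = 290 days remain in 2109.
Total: 290 + 263 = 553 days.
553 is a multiple of 7, so 16 March 2109 falls on the same weekday: Saturday.

Saturday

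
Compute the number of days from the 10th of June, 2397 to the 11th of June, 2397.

1

Within June 2397: 11 − 10 = 1 day.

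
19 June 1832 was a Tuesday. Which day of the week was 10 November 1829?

Count forward from the earlier date (November 10, 1829) to the later (June 19, 1832):
November 10, 1829 → November 10, 1830: 365 days.
November 10, 1830 → November 10, 1831: 365 days.
November 1831: 30 − 10 = 20 days remain.
Then December (31), January (31), February 1832 (29), March (31), April (30), May (31): 31 + 31 + 29 + 31 + 30 + 31 = 183 days.
June 1–19, 1832: 19 days.
Residual: 222 days.
Total: 952 days.
952 is a multiple of 7, so 10 November 1829 falls on the same weekday: Tuesday.

Tuesday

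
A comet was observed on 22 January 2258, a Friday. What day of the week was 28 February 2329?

From January 22, 2258 to January 22, 2329: 71 years, of which 17 contain a Feb 29 — 54×365 + 17×366 = 25932 days.
(2300 is not a leap year (divisible by 100 but not 400).)
January 2329: 31 − 22 = 9 days remain.
February 1–28, 2329: 28 days (2329 is not a leap year).
Residual: 37 days.
Total: 25969 days.
25969 mod 7 = 6, so 6 days after Friday is Thursday.

Thursday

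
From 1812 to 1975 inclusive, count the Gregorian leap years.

Years divisible by 4: 1812, 1816, …, 1972 — 41 in all.
Of these, 1900 is divisible by 100 but not 400, so not leap.
Leap years: 41 − 1 = 40.

40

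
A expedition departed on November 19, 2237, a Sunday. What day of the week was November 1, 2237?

Count forward from the earlier date (November 1, 2237) to the later (November 19, 2237):
Within November 2237: 19 − 1 = 18 days.
18 mod 7 = 4, so 4 days before Sunday is Wednesday.

Wednesday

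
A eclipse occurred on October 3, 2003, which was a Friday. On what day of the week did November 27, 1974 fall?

Count forward from the earlier date (November 27, 1974) to the later (October 3, 2003):
From November 27, 1974 to November 27, 2002: 28 years, of which 7 contain a Feb 29 — 21×365 + 7×366 = 10227 days.
(2000 is a leap year (divisible by 400).)
November 2002: 30 − 27 = 3 days remain.
Then 10 full months totalling 304 days.
October 1–3, 2003: 3 days.
Residual: 310 days.
Total: 10537 days.
10537 mod 7 = 2, so 2 days before Friday is Wednesday.

Wednesday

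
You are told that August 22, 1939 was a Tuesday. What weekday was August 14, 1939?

Monday

Count forward from the earlier date (August 14, 1939) to the later (August 22, 1939):
Within August 1939: 22 − 14 = 8 days.
8 mod 7 = 1, so 1 day before Tuesday is Monday.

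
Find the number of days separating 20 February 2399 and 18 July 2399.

February 2399: 28 − 20 = 8 days remain (2399 is not a leap year, so February has 28 days).
Then March (31), April (30), May (31), June (30): 31 + 30 + 31 + 30 = 122 days.
July 1–18, 2399: 18 days.
Total: 8 + 122 + 18 = 148 days.

148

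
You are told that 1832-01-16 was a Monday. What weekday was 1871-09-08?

Friday

From January 16, 1832 to January 16, 1871: 39 years, of which 10 contain a Feb 29 — 29×365 + 10×366 = 14245 days.
January 1871: 31 − 16 = 15 days remain.
Then February 1871 (28), March (31), April (30), May (31), June (30), July (31), August (31): 28 + 31 + 30 + 31 + 30 + 31 + 31 = 212 days.
September 1–8, 1871: 8 days.
Residual: 235 days.
Total: 14480 days.
14480 mod 7 = 4, so 4 days after Monday is Friday.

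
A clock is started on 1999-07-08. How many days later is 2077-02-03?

28335

Day-of-year of July 8, 1999: 189.
Day-of-year of February 3, 2077: 34.
1999 has 365 days, so 365 − 189 = 176 days remain in 1999.
Full years 2000–2076: 57 common + 20 leap = 57×365 + 20×366 = 28125 days.
Total: 176 + 28125 + 34 = 28335 days.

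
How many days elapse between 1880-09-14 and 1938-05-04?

21050

Day-of-year of September 14, 1880: 258.
Day-of-year of May 4, 1938: 124.
1880 has 366 days, so 366 − 258 = 108 days remain in 1880.
Full years 1881–1937: 44 common + 13 leap = 44×365 + 13×366 = 20818 days.
Total: 108 + 20818 + 124 = 21050 days.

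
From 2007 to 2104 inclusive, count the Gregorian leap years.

24

Years divisible by 4: 2008, 2012, …, 2104 — 25 in all.
Of these, 2100 is divisible by 100 but not 400, so not leap.
Leap years: 25 − 1 = 24.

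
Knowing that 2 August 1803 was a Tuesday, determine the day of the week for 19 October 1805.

Saturday

Day-of-year of August 2, 1803: 214.
Day-of-year of October 19, 1805: 292.
1803 has 365 days, so 365 − 214 = 151 days remain in 1803.
Full years: 1804: 366. Sum = 366.
Total: 151 + 366 + 292 = 809 days.
809 mod 7 = 4, so 4 days after Tuesday is Saturday.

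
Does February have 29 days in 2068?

2068 is a leap year.

Yes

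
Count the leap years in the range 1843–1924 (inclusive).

Years divisible by 4: 1844, 1848, …, 1924 — 21 in all.
Of these, 1900 is divisible by 100 but not 400, so not leap.
Leap years: 21 − 1 = 20.

20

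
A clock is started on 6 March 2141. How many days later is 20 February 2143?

March 2141: 31 − 6 = 25 days remain.
Then 22 full months totalling 671 days.
February 1–20, 2143: 20 days (2143 is not a leap year).
Total: 25 + 671 + 20 = 716 days.

716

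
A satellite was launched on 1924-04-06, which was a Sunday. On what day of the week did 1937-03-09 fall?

Day-of-year of April 6, 1924: 97.
Day-of-year of March 9, 1937: 68.
1924 has 366 days, so 366 − 97 = 269 days remain in 1924.
Full years 1925–1936: 9 common + 3 leap = 9×365 + 3×366 = 4383 days.
Total: 269 + 4383 + 68 = 4720 days.
4720 mod 7 = 2, so 2 days after Sunday is Tuesday.

Tuesday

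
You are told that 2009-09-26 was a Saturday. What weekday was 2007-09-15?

Count forward from the earlier date (September 15, 2007) to the later (September 26, 2009):
September 2007: 30 − 15 = 15 days remain.
Then 23 full months totalling 701 days.
September 1–26, 2009: 26 days.
Total: 15 + 701 + 26 = 742 days.
742 is a multiple of 7, so 2007-09-15 falls on the same weekday: Saturday.

Saturday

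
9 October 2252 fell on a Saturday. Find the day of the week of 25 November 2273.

Day-of-year of October 9, 2252: 283.
Day-of-year of November 25, 2273: 329.
2252 has 366 days, so 366 − 283 = 83 days remain in 2252.
Full years 2253–2272: 15 common + 5 leap = 15×365 + 5×366 = 7305 days.
Total: 83 + 7305 + 329 = 7717 days.
7717 mod 7 = 3, so 3 days after Saturday is Tuesday.

Tuesday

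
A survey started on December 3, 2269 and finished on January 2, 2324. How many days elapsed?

19752

From December 3, 2269 to December 3, 2323: 54 years, of which 12 contain a Feb 29 — 42×365 + 12×366 = 19722 days.
(2300 is not a leap year (divisible by 100 but not 400).)
December 2323: 31 − 3 = 28 days remain.
January 1–2, 2324: 2 days.
Residual: 30 days.
Total: 19752 days.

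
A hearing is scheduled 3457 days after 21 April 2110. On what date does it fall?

8 October 2119

Count 3457 days after April 21, 2110:
Day-of-year of April 21, 2110: 111.
Day-of-year of October 8, 2119: 281.
2110 has 365 days, so 365 − 111 = 254 days remain in 2110.
Full years 2111–2118: 6 common + 2 leap = 6×365 + 2×366 = 2922 days.
Total: 254 + 2922 + 281 = 3457 days.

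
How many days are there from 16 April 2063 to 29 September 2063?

166

April 2063: 30 − 16 = 14 days remain.
Then May (31), June (30), July (31), August (31): 31 + 30 + 31 + 31 = 123 days.
September 1–29, 2063: 29 days.
Total: 14 + 123 + 29 = 166 days.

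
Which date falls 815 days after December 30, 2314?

March 24, 2317

Count 815 days after December 30, 2314:
Day-of-year of December 30, 2314: 364.
Day-of-year of March 24, 2317: 83.
2314 has 365 days, so 365 − 364 = 1 days remain in 2314.
Full years: 2315: 365; 2316: 366. Sum = 731.
Total: 1 + 731 + 83 = 815 days.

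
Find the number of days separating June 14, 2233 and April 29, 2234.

319

June 2233: 30 − 14 = 16 days remain.
Then 9 full months totalling 274 days.
April 1–29, 2234: 29 days.
Total: 16 + 274 + 29 = 319 days.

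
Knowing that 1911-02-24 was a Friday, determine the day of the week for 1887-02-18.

Count forward from the earlier date (February 18, 1887) to the later (February 24, 1911):
From February 18, 1887 to February 18, 1911: 24 years, of which 5 contain a Feb 29 — 19×365 + 5×366 = 8765 days.
(1900 is not a leap year (divisible by 100 but not 400).)
Within February 1911: 24 − 18 = 6 days.
Total: 8771 days.
8771 is a multiple of 7, so 1887-02-18 falls on the same weekday: Friday.

Friday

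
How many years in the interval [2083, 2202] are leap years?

28

Years divisible by 4: 2084, 2088, …, 2200 — 30 in all.
Of these, 2100, 2200 are divisible by 100 but not 400, so not leap.
Leap years: 30 − 2 = 28.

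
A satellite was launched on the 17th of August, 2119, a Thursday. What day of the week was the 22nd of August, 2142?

Wednesday

Day-of-year of August 17, 2119: 229.
Day-of-year of August 22, 2142: 234.
2119 has 365 days, so 365 − 229 = 136 days remain in 2119.
Full years 2120–2141: 16 common + 6 leap = 16×365 + 6×366 = 8036 days.
Total: 136 + 8036 + 234 = 8406 days.
8406 mod 7 = 6, so 6 days after Thursday is Wednesday.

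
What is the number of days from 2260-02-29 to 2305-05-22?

February 2260: 29 − 29 = 0 days remain (2260 is a leap year, so February has 29 days).
Then 542 full months totalling 16496 days.
May 1–22, 2305: 22 days.
Residual: 16518 days.
Total: 16518 days.

16518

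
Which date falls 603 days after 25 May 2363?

17 January 2365

Count 603 days after May 25, 2363:
May 2363: 31 − 25 = 6 days remain.
Then 19 full months totalling 580 days.
January 1–17, 2365: 17 days.
Total: 6 + 580 + 17 = 603 days.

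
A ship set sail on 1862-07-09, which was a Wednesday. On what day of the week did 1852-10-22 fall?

Count forward from the earlier date (October 22, 1852) to the later (July 9, 1862):
Day-of-year of October 22, 1852: 296.
Day-of-year of July 9, 1862: 190.
1852 has 366 days, so 366 − 296 = 70 days remain in 1852.
Full years 1853–1861: 7 common + 2 leap = 7×365 + 2×366 = 3287 days.
Total: 70 + 3287 + 190 = 3547 days.
3547 mod 7 = 5, so 5 days before Wednesday is Friday.

Friday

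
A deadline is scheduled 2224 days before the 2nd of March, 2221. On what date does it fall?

the 29th of January, 2215

Count 2224 days before March 2, 2221:
Day-of-year of January 29, 2215: 29.
Day-of-year of March 2, 2221: 61.
2215 has 365 days, so 365 − 29 = 336 days remain in 2215.
Full years: 2216: 366; 2217: 365; 2218: 365; 2219: 365; 2220: 366. Sum = 1827.
Total: 336 + 1827 + 61 = 2224 days.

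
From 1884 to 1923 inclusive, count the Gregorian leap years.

9

Years divisible by 4 in [1884, 1923]: 1884, 1888, 1892, 1896, 1900, 1904, 1908, 1912, 1916, 1920.
Of these, 1900 is divisible by 100 but not 400, so not leap.
Leap years: 10 − 1 = 9.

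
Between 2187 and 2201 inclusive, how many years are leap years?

3

Years divisible by 4 in [2187, 2201]: 2188, 2192, 2196, 2200.
Of these, 2200 is divisible by 100 but not 400, so not leap.
Leap years: 4 − 1 = 3.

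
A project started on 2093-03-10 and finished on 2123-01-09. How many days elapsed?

10896

From March 10, 2093 to March 10, 2122: 29 years, of which 6 contain a Feb 29 — 23×365 + 6×366 = 10591 days.
(2100 is not a leap year (divisible by 100 but not 400).)
March 2122: 31 − 10 = 21 days remain.
Then 9 full months totalling 275 days.
January 1–9, 2123: 9 days.
Residual: 305 days.
Total: 10896 days.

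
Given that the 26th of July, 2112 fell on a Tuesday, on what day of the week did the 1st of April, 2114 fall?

July 2112: 31 − 26 = 5 days remain.
Then 20 full months totalling 608 days.
April 1, 2114: 1 day.
Total: 5 + 608 + 1 = 614 days.
614 mod 7 = 5, so 5 days after Tuesday is Sunday.

Sunday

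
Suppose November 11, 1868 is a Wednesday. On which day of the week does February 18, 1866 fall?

Count forward from the earlier date (February 18, 1866) to the later (November 11, 1868):
Day-of-year of February 18, 1866: 49.
Day-of-year of November 11, 1868: 316.
1866 has 365 days, so 365 − 49 = 316 days remain in 1866.
Full years: 1867: 365. Sum = 365.
Total: 316 + 365 + 316 = 997 days.
997 mod 7 = 3, so 3 days before Wednesday is Sunday.

Sunday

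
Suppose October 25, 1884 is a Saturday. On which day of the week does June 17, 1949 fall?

Friday

From October 25, 1884 to October 25, 1948: 64 years, of which 15 contain a Feb 29 — 49×365 + 15×366 = 23375 days.
(1900 is not a leap year (divisible by 100 but not 400).)
October 1948: 31 − 25 = 6 days remain.
Then November (30), December (31), January (31), February 1949 (28), March (31), April (30), May (31): 30 + 31 + 31 + 28 + 31 + 30 + 31 = 212 days.
June 1–17, 1949: 17 days.
Residual: 235 days.
Total: 23610 days.
23610 mod 7 = 6, so 6 days after Saturday is Friday.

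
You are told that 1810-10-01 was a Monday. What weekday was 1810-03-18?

Sunday

Count forward from the earlier date (March 18, 1810) to the later (October 1, 1810):
March 1810: 31 − 18 = 13 days remain.
Then April (30), May (31), June (30), July (31), August (31), September (30): 30 + 31 + 30 + 31 + 31 + 30 = 183 days.
October 1, 1810: 1 day.
Total: 13 + 183 + 1 = 197 days.
197 mod 7 = 1, so 1 day before Monday is Sunday.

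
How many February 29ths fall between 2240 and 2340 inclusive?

Years divisible by 4: 2240, 2244, …, 2340 — 26 in all.
Of these, 2300 is divisible by 100 but not 400, so not leap.
Leap years: 26 − 1 = 25.

25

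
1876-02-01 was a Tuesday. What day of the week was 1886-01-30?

Saturday

From February 1, 1876 to February 1, 1885: 9 years, of which 3 contain a Feb 29 — 6×365 + 3×366 = 3288 days.
February 1885: 28 − 1 = 27 days remain (1885 is not a leap year, so February has 28 days).
Then 10 full months totalling 306 days.
January 1–30, 1886: 30 days.
Residual: 363 days.
Total: 3651 days.
3651 mod 7 = 4, so 4 days after Tuesday is Saturday.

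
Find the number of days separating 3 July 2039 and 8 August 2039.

July 2039: 31 − 3 = 28 days remain.
August 1–8, 2039: 8 days.
Total: 28 + 8 = 36 days.

36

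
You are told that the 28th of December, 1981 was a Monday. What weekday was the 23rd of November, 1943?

Tuesday

Count forward from the earlier date (November 23, 1943) to the later (December 28, 1981):
Day-of-year of November 23, 1943: 327.
Day-of-year of December 28, 1981: 362.
1943 has 365 days, so 365 − 327 = 38 days remain in 1943.
Full years 1944–1980: 27 common + 10 leap = 27×365 + 10×366 = 13515 days.
Total: 38 + 13515 + 362 = 13915 days.
13915 mod 7 = 6, so 6 days before Monday is Tuesday.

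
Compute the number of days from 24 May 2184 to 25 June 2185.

May 24, 2184 → May 24, 2185: 365 days.
May 2185: 31 − 24 = 7 days remain.
June 1–25, 2185: 25 days.
Residual: 32 days.
Total: 397 days.

397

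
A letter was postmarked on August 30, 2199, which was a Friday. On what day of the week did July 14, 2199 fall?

Sunday

Count forward from the earlier date (July 14, 2199) to the later (August 30, 2199):
July 2199: 31 − 14 = 17 days remain.
August 1–30, 2199: 30 days.
Total: 17 + 30 = 47 days.
47 mod 7 = 5, so 5 days before Friday is Sunday.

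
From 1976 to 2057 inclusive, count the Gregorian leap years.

Years divisible by 4: 1976, 1980, …, 2056 — 21 in all.
2000 is divisible by 400, so still leap.
No century exceptions apply. Count: 21.

21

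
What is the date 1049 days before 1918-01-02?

1915-02-18

Count 1049 days before January 2, 1918:
February 18, 1915 → February 18, 1916: 365 days.
February 18, 1916 → February 18, 1917: 366 days (1916 is a leap year).
February 1917: 28 − 18 = 10 days remain (1917 is not a leap year, so February has 28 days).
Then 10 full months totalling 306 days.
January 1–2, 1918: 2 days.
Residual: 318 days.
Total: 1049 days.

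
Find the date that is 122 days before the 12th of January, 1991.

the 12th of September, 1990

Count 122 days before January 12, 1991:
Day-of-year of September 12, 1990: 255.
Day-of-year of January 12, 1991: 12.
1990 has 365 days, so 365 − 255 = 110 days remain in 1990.
Total: 110 + 12 = 122 days.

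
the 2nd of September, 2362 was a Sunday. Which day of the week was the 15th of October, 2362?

September 2362: 30 − 2 = 28 days remain.
October 1–15, 2362: 15 days.
Total: 28 + 15 = 43 days.
43 mod 7 = 1, so 1 day after Sunday is Monday.

Monday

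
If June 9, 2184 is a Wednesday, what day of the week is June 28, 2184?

Within June 2184: 28 − 9 = 19 days.
19 mod 7 = 5, so 5 days after Wednesday is Monday.

Monday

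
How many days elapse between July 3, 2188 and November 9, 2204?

5972

Day-of-year of July 3, 2188: 185.
Day-of-year of November 9, 2204: 314.
2188 has 366 days, so 366 − 185 = 181 days remain in 2188.
Full years 2189–2203: 13 common + 2 leap = 13×365 + 2×366 = 5477 days.
Total: 181 + 5477 + 314 = 5972 days.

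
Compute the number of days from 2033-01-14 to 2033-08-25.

January 2033: 31 − 14 = 17 days remain.
Then February 2033 (28), March (31), April (30), May (31), June (30), July (31): 28 + 31 + 30 + 31 + 30 + 31 = 181 days.
August 1–25, 2033: 25 days.
Total: 17 + 181 + 25 = 223 days.

223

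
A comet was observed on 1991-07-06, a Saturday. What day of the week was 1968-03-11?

Count forward from the earlier date (March 11, 1968) to the later (July 6, 1991):
From March 11, 1968 to March 11, 1991: 23 years, of which 5 contain a Feb 29 — 18×365 + 5×366 = 8400 days.
March 1991: 31 − 11 = 20 days remain.
Then April (30), May (31), June (30): 30 + 31 + 30 = 91 days.
July 1–6, 1991: 6 days.
Residual: 117 days.
Total: 8517 days.
8517 mod 7 = 5, so 5 days before Saturday is Monday.

Monday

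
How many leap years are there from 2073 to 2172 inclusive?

Years divisible by 4: 2076, 2080, …, 2172 — 25 in all.
Of these, 2100 is divisible by 100 but not 400, so not leap.
Leap years: 25 − 1 = 24.

24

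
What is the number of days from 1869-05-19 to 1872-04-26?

1073

May 19, 1869 → May 19, 1870: 365 days.
May 19, 1870 → May 19, 1871: 365 days.
May 1871: 31 − 19 = 12 days remain.
Then 10 full months totalling 305 days.
April 1–26, 1872: 26 days.
Residual: 343 days.
Total: 1073 days.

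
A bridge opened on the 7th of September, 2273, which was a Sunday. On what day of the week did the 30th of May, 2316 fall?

From September 7, 2273 to September 7, 2315: 42 years, of which 9 contain a Feb 29 — 33×365 + 9×366 = 15339 days.
(2300 is not a leap year (divisible by 100 but not 400).)
September 2315: 30 − 7 = 23 days remain.
Then October (31), November (30), December (31), January (31), February 2316 (29), March (31), April (30): 31 + 30 + 31 + 31 + 29 + 31 + 30 = 213 days.
May 1–30, 2316: 30 days.
Residual: 266 days.
Total: 15605 days.
15605 mod 7 = 2, so 2 days after Sunday is Tuesday.

Tuesday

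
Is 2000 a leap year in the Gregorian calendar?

Yes

2000 is a leap year (divisible by 400).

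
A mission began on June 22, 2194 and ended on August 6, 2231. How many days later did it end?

13558

Day-of-year of June 22, 2194: 173.
Day-of-year of August 6, 2231: 218.
2194 has 365 days, so 365 − 173 = 192 days remain in 2194.
Full years 2195–2230: 28 common + 8 leap = 28×365 + 8×366 = 13148 days.
Total: 192 + 13148 + 218 = 13558 days.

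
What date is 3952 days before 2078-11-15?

2068-01-20

Count 3952 days before November 15, 2078:
From January 20, 2068 to January 20, 2078: 10 years, of which 3 contain a Feb 29 — 7×365 + 3×366 = 3653 days.
January 2078: 31 − 20 = 11 days remain.
Then 9 full months totalling 273 days.
November 1–15, 2078: 15 days.
Residual: 299 days.
Total: 3952 days.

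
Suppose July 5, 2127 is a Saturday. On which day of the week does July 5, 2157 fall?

Tuesday

From July 5, 2127 to July 5, 2157: 30 years, of which 8 contain a Feb 29 — 22×365 + 8×366 = 10958 days.
Total: 10958 days.
10958 mod 7 = 3, so 3 days after Saturday is Tuesday.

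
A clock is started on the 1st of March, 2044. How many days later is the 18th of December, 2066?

Day-of-year of March 1, 2044: 61.
Day-of-year of December 18, 2066: 352.
2044 has 366 days, so 366 − 61 = 305 days remain in 2044.
Full years 2045–2065: 16 common + 5 leap = 16×365 + 5×366 = 7670 days.
Total: 305 + 7670 + 352 = 8327 days.

8327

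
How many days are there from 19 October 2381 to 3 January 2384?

Day-of-year of October 19, 2381: 292.
Day-of-year of January 3, 2384: 3.
2381 has 365 days, so 365 − 292 = 73 days remain in 2381.
Full years: 2382: 365; 2383: 365. Sum = 730.
Total: 73 + 730 + 3 = 806 days.

806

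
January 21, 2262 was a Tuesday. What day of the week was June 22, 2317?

Friday

Day-of-year of January 21, 2262: 21.
Day-of-year of June 22, 2317: 173.
2262 has 365 days, so 365 − 21 = 344 days remain in 2262.
Full years 2263–2316: 41 common + 13 leap = 41×365 + 13×366 = 19723 days.
Total: 344 + 19723 + 173 = 20240 days.
20240 mod 7 = 3, so 3 days after Tuesday is Friday.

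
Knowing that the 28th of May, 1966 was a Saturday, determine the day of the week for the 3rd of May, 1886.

Monday

Count forward from the earlier date (May 3, 1886) to the later (May 28, 1966):
From May 3, 1886 to May 3, 1966: 80 years, of which 19 contain a Feb 29 — 61×365 + 19×366 = 29219 days.
(1900 is not a leap year (divisible by 100 but not 400).)
Within May 1966: 28 − 3 = 25 days.
Total: 29244 days.
29244 mod 7 = 5, so 5 days before Saturday is Monday.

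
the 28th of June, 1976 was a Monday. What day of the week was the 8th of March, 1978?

Day-of-year of June 28, 1976: 180.
Day-of-year of March 8, 1978: 67.
1976 has 366 days, so 366 − 180 = 186 days remain in 1976.
Full years: 1977: 365. Sum = 365.
Total: 186 + 365 + 67 = 618 days.
618 mod 7 = 2, so 2 days after Monday is Wednesday.

Wednesday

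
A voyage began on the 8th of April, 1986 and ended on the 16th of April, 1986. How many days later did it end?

8

Within April 1986: 16 − 8 = 8 days.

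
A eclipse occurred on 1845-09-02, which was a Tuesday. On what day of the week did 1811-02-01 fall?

Count forward from the earlier date (February 1, 1811) to the later (September 2, 1845):
From February 1, 1811 to February 1, 1845: 34 years, of which 9 contain a Feb 29 — 25×365 + 9×366 = 12419 days.
February 1845: 28 − 1 = 27 days remain (1845 is not a leap year, so February has 28 days).
Then March (31), April (30), May (31), June (30), July (31), August (31): 31 + 30 + 31 + 30 + 31 + 31 = 184 days.
September 1–2, 1845: 2 days.
Residual: 213 days.
Total: 12632 days.
12632 mod 7 = 4, so 4 days before Tuesday is Friday.

Friday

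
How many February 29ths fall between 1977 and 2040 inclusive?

Years divisible by 4: 1980, 1984, …, 2040 — 16 in all.
2000 is divisible by 400, so still leap.
No century exceptions apply. Count: 16.

16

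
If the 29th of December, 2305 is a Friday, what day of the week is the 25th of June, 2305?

Count forward from the earlier date (June 25, 2305) to the later (December 29, 2305):
June 2305: 30 − 25 = 5 days remain.
Then July (31), August (31), September (30), October (31), November (30): 31 + 31 + 30 + 31 + 30 = 153 days.
December 1–29, 2305: 29 days.
Total: 5 + 153 + 29 = 187 days.
187 mod 7 = 5, so 5 days before Friday is Sunday.

Sunday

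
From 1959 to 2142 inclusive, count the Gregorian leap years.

45

Years divisible by 4: 1960, 1964, …, 2140 — 46 in all.
Of these, 2100 is divisible by 100 but not 400, so not leap.
2000 is divisible by 400, so still leap.
Leap years: 46 − 1 = 45.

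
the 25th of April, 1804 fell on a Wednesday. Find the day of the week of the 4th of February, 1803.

Count forward from the earlier date (February 4, 1803) to the later (April 25, 1804):
February 4, 1803 → February 4, 1804: 365 days.
February 1804: 29 − 4 = 25 days remain (1804 is a leap year, so February has 29 days).
Then March (31): 31 days.
April 1–25, 1804: 25 days.
Residual: 81 days.
Total: 446 days.
446 mod 7 = 5, so 5 days before Wednesday is Friday.

Friday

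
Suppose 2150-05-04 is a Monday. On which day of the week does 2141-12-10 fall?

Sunday

Count forward from the earlier date (December 10, 2141) to the later (May 4, 2150):
Day-of-year of December 10, 2141: 344.
Day-of-year of May 4, 2150: 124.
2141 has 365 days, so 365 − 344 = 21 days remain in 2141.
Full years 2142–2149: 6 common + 2 leap = 6×365 + 2×366 = 2922 days.
Total: 21 + 2922 + 124 = 3067 days.
3067 mod 7 = 1, so 1 day before Monday is Sunday.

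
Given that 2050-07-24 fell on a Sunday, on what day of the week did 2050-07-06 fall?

Wednesday

Count forward from the earlier date (July 6, 2050) to the later (July 24, 2050):
Within July 2050: 24 − 6 = 18 days.
18 mod 7 = 4, so 4 days before Sunday is Wednesday.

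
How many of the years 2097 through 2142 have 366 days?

Years divisible by 4 in [2097, 2142]: 2100, 2104, 2108, 2112, 2116, 2120, 2124, 2128, 2132, 2136, 2140.
Of these, 2100 is divisible by 100 but not 400, so not leap.
Leap years: 11 − 1 = 10.

10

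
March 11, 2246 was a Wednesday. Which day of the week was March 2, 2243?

Thursday

Count forward from the earlier date (March 2, 2243) to the later (March 11, 2246):
March 2, 2243 → March 2, 2244: 366 days (2244 is a leap year).
March 2, 2244 → March 2, 2245: 365 days.
March 2, 2245 → March 2, 2246: 365 days.
Within March 2246: 11 − 2 = 9 days.
Total: 1105 days.
1105 mod 7 = 6, so 6 days before Wednesday is Thursday.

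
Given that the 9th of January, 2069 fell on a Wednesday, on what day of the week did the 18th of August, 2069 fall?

Sunday

January 2069: 31 − 9 = 22 days remain.
Then February 2069 (28), March (31), April (30), May (31), June (30), July (31): 28 + 31 + 30 + 31 + 30 + 31 = 181 days.
August 1–18, 2069: 18 days.
Total: 22 + 181 + 18 = 221 days.
221 mod 7 = 4, so 4 days after Wednesday is Sunday.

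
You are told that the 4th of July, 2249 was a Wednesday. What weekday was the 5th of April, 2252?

Monday

July 4, 2249 → July 4, 2250: 365 days.
July 4, 2250 → July 4, 2251: 365 days.
July 2251: 31 − 4 = 27 days remain.
Then August (31), September (30), October (31), November (30), December (31), January (31), February 2252 (29), March (31): 31 + 30 + 31 + 30 + 31 + 31 + 29 + 31 = 244 days.
April 1–5, 2252: 5 days.
Residual: 276 days.
Total: 1006 days.
1006 mod 7 = 5, so 5 days after Wednesday is Monday.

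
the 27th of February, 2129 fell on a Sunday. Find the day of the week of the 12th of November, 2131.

Monday

Day-of-year of February 27, 2129: 58.
Day-of-year of November 12, 2131: 316.
2129 has 365 days, so 365 − 58 = 307 days remain in 2129.
Full years: 2130: 365. Sum = 365.
Total: 307 + 365 + 316 = 988 days.
988 mod 7 = 1, so 1 day after Sunday is Monday.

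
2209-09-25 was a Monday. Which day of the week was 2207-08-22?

Saturday

Count forward from the earlier date (August 22, 2207) to the later (September 25, 2209):
Day-of-year of August 22, 2207: 234.
Day-of-year of September 25, 2209: 268.
2207 has 365 days, so 365 − 234 = 131 days remain in 2207.
Full years: 2208: 366. Sum = 366.
Total: 131 + 366 + 268 = 765 days.
765 mod 7 = 2, so 2 days before Monday is Saturday.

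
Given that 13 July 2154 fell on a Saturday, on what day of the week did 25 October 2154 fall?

Friday

July 2154: 31 − 13 = 18 days remain.
Then August (31), September (30): 31 + 30 = 61 days.
October 1–25, 2154: 25 days.
Total: 18 + 61 + 25 = 104 days.
104 mod 7 = 6, so 6 days after Saturday is Friday.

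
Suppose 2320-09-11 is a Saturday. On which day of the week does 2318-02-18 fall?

Count forward from the earlier date (February 18, 2318) to the later (September 11, 2320):
February 18, 2318 → February 18, 2319: 365 days.
February 18, 2319 → February 18, 2320: 365 days.
February 2320: 29 − 18 = 11 days remain (2320 is a leap year, so February has 29 days).
Then March (31), April (30), May (31), June (30), July (31), August (31): 31 + 30 + 31 + 30 + 31 + 31 = 184 days.
September 1–11, 2320: 11 days.
Residual: 206 days.
Total: 936 days.
936 mod 7 = 5, so 5 days before Saturday is Monday.

Monday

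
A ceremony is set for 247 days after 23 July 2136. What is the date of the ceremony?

27 March 2137

Count 247 days after July 23, 2136:
Day-of-year of July 23, 2136: 205.
Day-of-year of March 27, 2137: 86.
2136 has 366 days, so 366 − 205 = 161 days remain in 2136.
Total: 161 + 86 = 247 days.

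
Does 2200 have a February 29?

No

2200 is not a leap year (divisible by 100 but not 400).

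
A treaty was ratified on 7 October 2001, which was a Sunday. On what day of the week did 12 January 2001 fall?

Count forward from the earlier date (January 12, 2001) to the later (October 7, 2001):
January 2001: 31 − 12 = 19 days remain.
Then February 2001 (28), March (31), April (30), May (31), June (30), July (31), August (31), September (30): 28 + 31 + 30 + 31 + 30 + 31 + 31 + 30 = 242 days.
October 1–7, 2001: 7 days.
Total: 19 + 242 + 7 = 268 days.
268 mod 7 = 2, so 2 days before Sunday is Friday.

Friday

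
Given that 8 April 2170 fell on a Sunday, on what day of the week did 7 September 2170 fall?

April 2170: 30 − 8 = 22 days remain.
Then May (31), June (30), July (31), August (31): 31 + 30 + 31 + 31 = 123 days.
September 1–7, 2170: 7 days.
Total: 22 + 123 + 7 = 152 days.
152 mod 7 = 5, so 5 days after Sunday is Friday.

Friday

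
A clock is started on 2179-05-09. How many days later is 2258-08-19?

28956

From May 9, 2179 to May 9, 2258: 79 years, of which 19 contain a Feb 29 — 60×365 + 19×366 = 28854 days.
(2200 is not a leap year (divisible by 100 but not 400).)
May 2258: 31 − 9 = 22 days remain.
Then June (30), July (31): 30 + 31 = 61 days.
August 1–19, 2258: 19 days.
Residual: 102 days.
Total: 28956 days.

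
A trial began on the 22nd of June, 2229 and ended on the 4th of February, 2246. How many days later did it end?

6071

Day-of-year of June 22, 2229: 173.
Day-of-year of February 4, 2246: 35.
2229 has 365 days, so 365 − 173 = 192 days remain in 2229.
Full years 2230–2245: 12 common + 4 leap = 12×365 + 4×366 = 5844 days.
Total: 192 + 5844 + 35 = 6071 days.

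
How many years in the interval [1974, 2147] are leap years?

Years divisible by 4: 1976, 1980, …, 2144 — 43 in all.
Of these, 2100 is divisible by 100 but not 400, so not leap.
2000 is divisible by 400, so still leap.
Leap years: 43 − 1 = 42.

42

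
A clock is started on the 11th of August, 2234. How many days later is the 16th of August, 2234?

5

Within August 2234: 16 − 11 = 5 days.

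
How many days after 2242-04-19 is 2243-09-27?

526

April 19, 2242 → April 19, 2243: 365 days.
April 2243: 30 − 19 = 11 days remain.
Then May (31), June (30), July (31), August (31): 31 + 30 + 31 + 31 = 123 days.
September 1–27, 2243: 27 days.
Residual: 161 days.
Total: 526 days.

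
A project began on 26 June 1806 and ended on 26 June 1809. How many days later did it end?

1096

Day-of-year of June 26, 1806: 177.
Day-of-year of June 26, 1809: 177.
1806 has 365 days, so 365 − 177 = 188 days remain in 1806.
Full years: 1807: 365; 1808: 366. Sum = 731.
Total: 188 + 731 + 177 = 1096 days.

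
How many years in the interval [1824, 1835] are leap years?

3

Years divisible by 4 in [1824, 1835]: 1824, 1828, 1832.
No century exceptions apply. Count: 3.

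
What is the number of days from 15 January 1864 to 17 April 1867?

Day-of-year of January 15, 1864: 15.
Day-of-year of April 17, 1867: 107.
1864 has 366 days, so 366 − 15 = 351 days remain in 1864.
Full years: 1865: 365; 1866: 365. Sum = 730.
Total: 351 + 730 + 107 = 1188 days.

1188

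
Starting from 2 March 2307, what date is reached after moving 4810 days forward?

2 May 2320

Count 4810 days after March 2, 2307:
Day-of-year of March 2, 2307: 61.
Day-of-year of May 2, 2320: 123.
2307 has 365 days, so 365 − 61 = 304 days remain in 2307.
Full years 2308–2319: 9 common + 3 leap = 9×365 + 3×366 = 4383 days.
Total: 304 + 4383 + 123 = 4810 days.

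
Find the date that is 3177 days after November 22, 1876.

August 4, 1885

Count 3177 days after November 22, 1876:
From November 22, 1876 to November 22, 1884: 8 years, of which 2 contain a Feb 29 — 6×365 + 2×366 = 2922 days.
November 1884: 30 − 22 = 8 days remain.
Then December (31), January (31), February 1885 (28), March (31), April (30), May (31), June (30), July (31): 31 + 31 + 28 + 31 + 30 + 31 + 30 + 31 = 243 days.
August 1–4, 1885: 4 days.
Residual: 255 days.
Total: 3177 days.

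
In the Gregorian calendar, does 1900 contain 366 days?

No

1900 is not a leap year (divisible by 100 but not 400).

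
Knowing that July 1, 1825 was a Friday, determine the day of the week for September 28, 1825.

Wednesday

July 1825: 31 − 1 = 30 days remain.
Then August (31): 31 days.
September 1–28, 1825: 28 days.
Total: 30 + 31 + 28 = 89 days.
89 mod 7 = 5, so 5 days after Friday is Wednesday.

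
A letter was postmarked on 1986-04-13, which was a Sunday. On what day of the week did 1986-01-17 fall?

Count forward from the earlier date (January 17, 1986) to the later (April 13, 1986):
January 1986: 31 − 17 = 14 days remain.
Then February 1986 (28), March (31): 28 + 31 = 59 days.
April 1–13, 1986: 13 days.
Total: 14 + 59 + 13 = 86 days.
86 mod 7 = 2, so 2 days before Sunday is Friday.

Friday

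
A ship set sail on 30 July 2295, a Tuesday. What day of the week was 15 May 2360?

From July 30, 2295 to July 30, 2359: 64 years, of which 15 contain a Feb 29 — 49×365 + 15×366 = 23375 days.
(2300 is not a leap year (divisible by 100 but not 400).)
July 2359: 31 − 30 = 1 day remains.
Then 9 full months totalling 274 days.
May 1–15, 2360: 15 days.
Residual: 290 days.
Total: 23665 days.
23665 mod 7 = 5, so 5 days after Tuesday is Sunday.

Sunday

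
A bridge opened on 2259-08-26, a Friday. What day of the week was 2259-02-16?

Count forward from the earlier date (February 16, 2259) to the later (August 26, 2259):
February 2259: 28 − 16 = 12 days remain (2259 is not a leap year, so February has 28 days).
Then March (31), April (30), May (31), June (30), July (31): 31 + 30 + 31 + 30 + 31 = 153 days.
August 1–26, 2259: 26 days.
Total: 12 + 153 + 26 = 191 days.
191 mod 7 = 2, so 2 days before Friday is Wednesday.

Wednesday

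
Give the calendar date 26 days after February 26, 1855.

March 24, 1855

Count 26 days after February 26, 1855:
February 1855: 28 − 26 = 2 days remain (1855 is not a leap year, so February has 28 days).
March 1–24, 1855: 24 days.
Total: 2 + 24 = 26 days.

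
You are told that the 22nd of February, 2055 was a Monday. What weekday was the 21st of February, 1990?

Wednesday

Count forward from the earlier date (February 21, 1990) to the later (February 22, 2055):
Day-of-year of February 21, 1990: 52.
Day-of-year of February 22, 2055: 53.
1990 has 365 days, so 365 − 52 = 313 days remain in 1990.
Full years 1991–2054: 48 common + 16 leap = 48×365 + 16×366 = 23376 days.
Total: 313 + 23376 + 53 = 23742 days.
23742 mod 7 = 5, so 5 days before Monday is Wednesday.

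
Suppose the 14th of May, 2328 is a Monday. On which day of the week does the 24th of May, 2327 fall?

Count forward from the earlier date (May 24, 2327) to the later (May 14, 2328):
Day-of-year of May 24, 2327: 144.
Day-of-year of May 14, 2328: 135.
2327 has 365 days, so 365 − 144 = 221 days remain in 2327.
Total: 221 + 135 = 356 days.
356 mod 7 = 6, so 6 days before Monday is Tuesday.

Tuesday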